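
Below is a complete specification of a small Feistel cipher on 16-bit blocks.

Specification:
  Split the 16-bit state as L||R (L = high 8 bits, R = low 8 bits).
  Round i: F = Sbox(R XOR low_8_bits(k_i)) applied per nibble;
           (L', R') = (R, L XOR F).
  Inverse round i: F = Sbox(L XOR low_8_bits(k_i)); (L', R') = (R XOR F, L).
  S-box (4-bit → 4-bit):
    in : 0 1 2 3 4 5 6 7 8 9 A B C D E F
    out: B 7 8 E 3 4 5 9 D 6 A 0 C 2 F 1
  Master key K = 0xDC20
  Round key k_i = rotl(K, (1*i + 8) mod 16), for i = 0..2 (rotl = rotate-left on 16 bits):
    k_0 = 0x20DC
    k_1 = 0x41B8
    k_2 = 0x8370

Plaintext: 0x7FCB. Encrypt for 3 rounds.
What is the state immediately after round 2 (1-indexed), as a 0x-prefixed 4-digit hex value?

s_0 = plaintext = 0x7FCB
s_1 = Round(s_0, k_0) = 0xCB06
s_2 = Round(s_1, k_1) = 0x06C4
s_3 = Round(s_2, k_2) = 0xC405

0x06C4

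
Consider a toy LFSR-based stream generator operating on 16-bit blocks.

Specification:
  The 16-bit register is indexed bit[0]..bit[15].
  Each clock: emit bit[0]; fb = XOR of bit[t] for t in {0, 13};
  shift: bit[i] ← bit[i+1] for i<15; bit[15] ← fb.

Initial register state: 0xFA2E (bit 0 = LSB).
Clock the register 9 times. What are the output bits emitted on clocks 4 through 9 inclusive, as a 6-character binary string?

reg_0 = 0xFA2E
clock 1: out=0, reg = 0xFD17
clock 2: out=1, reg = 0x7E8B
clock 3: out=1, reg = 0x3F45
clock 4: out=1, reg = 0x1FA2
clock 5: out=0, reg = 0x0FD1
clock 6: out=1, reg = 0x87E8
clock 7: out=0, reg = 0x43F4
clock 8: out=0, reg = 0x21FA
clock 9: out=0, reg = 0x90FD

101000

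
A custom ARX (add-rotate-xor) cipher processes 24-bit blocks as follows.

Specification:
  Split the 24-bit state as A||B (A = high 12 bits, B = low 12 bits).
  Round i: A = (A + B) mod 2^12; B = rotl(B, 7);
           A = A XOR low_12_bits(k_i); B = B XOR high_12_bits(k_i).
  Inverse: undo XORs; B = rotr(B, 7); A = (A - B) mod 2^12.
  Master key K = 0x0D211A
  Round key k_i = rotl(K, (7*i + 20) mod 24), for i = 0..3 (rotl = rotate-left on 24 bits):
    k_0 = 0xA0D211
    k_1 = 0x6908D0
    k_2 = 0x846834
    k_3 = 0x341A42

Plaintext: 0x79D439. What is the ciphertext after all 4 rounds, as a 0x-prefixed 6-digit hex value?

s_0 = plaintext = 0x79D439
s_1 = Round(s_0, k_0) = 0x9C76AC
s_2 = Round(s_1, k_1) = 0x8A30A5
s_3 = Round(s_2, k_2) = 0x17CAC3
s_4 = Round(s_3, k_3) = 0x67D297

0x67D297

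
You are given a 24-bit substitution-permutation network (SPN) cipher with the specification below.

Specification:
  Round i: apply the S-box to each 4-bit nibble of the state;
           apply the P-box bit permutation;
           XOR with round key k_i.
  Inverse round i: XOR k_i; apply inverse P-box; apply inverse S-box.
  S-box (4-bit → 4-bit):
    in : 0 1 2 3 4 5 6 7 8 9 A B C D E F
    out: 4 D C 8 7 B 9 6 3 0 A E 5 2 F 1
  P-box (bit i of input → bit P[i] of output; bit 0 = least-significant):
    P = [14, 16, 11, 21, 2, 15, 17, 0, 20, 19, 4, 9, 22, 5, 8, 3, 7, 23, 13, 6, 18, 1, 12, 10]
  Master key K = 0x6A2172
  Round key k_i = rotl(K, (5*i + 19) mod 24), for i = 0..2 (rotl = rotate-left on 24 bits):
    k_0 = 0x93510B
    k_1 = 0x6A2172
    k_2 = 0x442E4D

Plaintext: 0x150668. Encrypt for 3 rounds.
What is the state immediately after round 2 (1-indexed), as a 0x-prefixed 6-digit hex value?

s_0 = plaintext = 0x150668
s_1 = Round(s_0, k_0) = 0x0606CE
s_2 = Round(s_1, k_1) = 0x597AB6
s_3 = Round(s_2, k_2) = 0x6AE96E

0x597AB6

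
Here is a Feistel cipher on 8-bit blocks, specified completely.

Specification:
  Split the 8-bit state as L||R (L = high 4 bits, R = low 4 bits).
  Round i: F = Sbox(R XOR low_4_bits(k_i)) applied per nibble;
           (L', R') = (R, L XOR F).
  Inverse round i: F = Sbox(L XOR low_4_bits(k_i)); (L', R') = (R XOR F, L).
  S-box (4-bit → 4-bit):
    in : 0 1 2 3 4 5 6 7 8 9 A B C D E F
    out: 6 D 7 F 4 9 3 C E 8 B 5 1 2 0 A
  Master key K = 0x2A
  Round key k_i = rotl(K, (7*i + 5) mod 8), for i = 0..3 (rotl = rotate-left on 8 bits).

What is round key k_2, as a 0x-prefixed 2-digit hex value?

K = 0x2A
k_0 = rotl(K, (7*0+5) mod 8) = rotl(K, 5) = 0x45
k_1 = rotl(K, (7*1+5) mod 8) = rotl(K, 4) = 0xA2
k_2 = rotl(K, (7*2+5) mod 8) = rotl(K, 3) = 0x51

0x51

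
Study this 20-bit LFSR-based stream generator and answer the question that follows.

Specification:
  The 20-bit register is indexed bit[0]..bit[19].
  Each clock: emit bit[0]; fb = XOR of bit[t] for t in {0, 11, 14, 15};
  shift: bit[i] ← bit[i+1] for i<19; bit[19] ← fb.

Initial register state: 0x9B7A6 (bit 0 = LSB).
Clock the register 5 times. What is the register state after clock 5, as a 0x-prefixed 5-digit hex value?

0x2CDBD

reg_0 = 0x9B7A6
clock 1: out=0, reg = 0xCDBD3
clock 2: out=1, reg = 0x66DE9
clock 3: out=1, reg = 0xB36F4
clock 4: out=0, reg = 0x59B7A
clock 5: out=0, reg = 0x2CDBD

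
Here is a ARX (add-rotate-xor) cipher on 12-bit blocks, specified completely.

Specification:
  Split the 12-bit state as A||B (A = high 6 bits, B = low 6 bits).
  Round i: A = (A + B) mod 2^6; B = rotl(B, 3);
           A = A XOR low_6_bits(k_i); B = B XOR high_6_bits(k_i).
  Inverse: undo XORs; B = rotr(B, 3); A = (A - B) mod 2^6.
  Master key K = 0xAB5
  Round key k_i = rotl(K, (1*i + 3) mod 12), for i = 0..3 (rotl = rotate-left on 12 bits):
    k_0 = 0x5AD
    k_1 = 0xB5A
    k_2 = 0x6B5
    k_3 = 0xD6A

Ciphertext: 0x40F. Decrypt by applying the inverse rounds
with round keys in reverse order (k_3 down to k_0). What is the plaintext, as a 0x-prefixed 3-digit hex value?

s_0 = ciphertext = 0x40F
s_1 = InvRound(s_0, k_3) = 0x8D7
s_2 = InvRound(s_1, k_2) = 0xB69
s_3 = InvRound(s_2, k_1) = 0x5E0
s_4 = InvRound(s_3, k_0) = 0x136

0x136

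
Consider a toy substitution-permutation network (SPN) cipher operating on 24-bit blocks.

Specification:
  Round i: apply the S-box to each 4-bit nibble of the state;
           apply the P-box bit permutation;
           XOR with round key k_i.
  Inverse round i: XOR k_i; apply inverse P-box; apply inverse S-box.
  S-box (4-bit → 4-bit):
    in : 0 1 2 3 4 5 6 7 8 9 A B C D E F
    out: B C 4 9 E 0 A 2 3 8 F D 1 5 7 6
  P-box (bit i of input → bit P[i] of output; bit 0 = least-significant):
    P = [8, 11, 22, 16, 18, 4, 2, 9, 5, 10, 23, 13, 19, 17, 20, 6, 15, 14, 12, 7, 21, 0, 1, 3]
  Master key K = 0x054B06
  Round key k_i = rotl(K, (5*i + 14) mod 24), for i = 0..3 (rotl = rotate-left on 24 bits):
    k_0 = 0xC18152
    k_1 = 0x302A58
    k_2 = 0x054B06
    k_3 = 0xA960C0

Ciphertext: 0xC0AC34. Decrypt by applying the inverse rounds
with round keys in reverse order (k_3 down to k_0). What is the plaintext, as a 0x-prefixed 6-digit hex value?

s_0 = ciphertext = 0xC0AC34
s_1 = InvRound(s_0, k_3) = 0xC038F4
s_2 = InvRound(s_1, k_2) = 0x249B0B
s_3 = InvRound(s_2, k_1) = 0xFD198C
s_4 = InvRound(s_3, k_0) = 0xBBB5E7

0xBBB5E7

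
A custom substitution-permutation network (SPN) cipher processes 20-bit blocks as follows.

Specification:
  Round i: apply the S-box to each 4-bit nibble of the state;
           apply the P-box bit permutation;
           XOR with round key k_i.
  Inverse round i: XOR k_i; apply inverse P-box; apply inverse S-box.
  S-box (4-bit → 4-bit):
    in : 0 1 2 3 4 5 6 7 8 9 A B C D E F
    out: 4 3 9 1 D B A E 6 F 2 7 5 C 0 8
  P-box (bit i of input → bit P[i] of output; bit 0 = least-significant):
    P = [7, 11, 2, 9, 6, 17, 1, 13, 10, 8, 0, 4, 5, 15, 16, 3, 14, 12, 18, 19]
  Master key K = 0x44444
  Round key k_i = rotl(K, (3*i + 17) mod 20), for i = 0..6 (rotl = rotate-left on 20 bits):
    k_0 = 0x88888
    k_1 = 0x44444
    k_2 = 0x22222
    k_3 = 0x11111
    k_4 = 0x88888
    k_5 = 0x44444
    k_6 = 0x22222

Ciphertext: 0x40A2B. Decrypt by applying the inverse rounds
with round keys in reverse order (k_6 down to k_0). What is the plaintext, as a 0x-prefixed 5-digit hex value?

0x095F7

s_0 = ciphertext = 0x40A2B
s_1 = InvRound(s_0, k_6) = 0x0F06A
s_2 = InvRound(s_1, k_5) = 0x853D0
s_3 = InvRound(s_2, k_4) = 0x16636
s_4 = InvRound(s_3, k_3) = 0x13BDD
s_5 = InvRound(s_4, k_2) = 0xA47BB
s_6 = InvRound(s_5, k_1) = 0xD27B4
s_7 = InvRound(s_6, k_0) = 0x095F7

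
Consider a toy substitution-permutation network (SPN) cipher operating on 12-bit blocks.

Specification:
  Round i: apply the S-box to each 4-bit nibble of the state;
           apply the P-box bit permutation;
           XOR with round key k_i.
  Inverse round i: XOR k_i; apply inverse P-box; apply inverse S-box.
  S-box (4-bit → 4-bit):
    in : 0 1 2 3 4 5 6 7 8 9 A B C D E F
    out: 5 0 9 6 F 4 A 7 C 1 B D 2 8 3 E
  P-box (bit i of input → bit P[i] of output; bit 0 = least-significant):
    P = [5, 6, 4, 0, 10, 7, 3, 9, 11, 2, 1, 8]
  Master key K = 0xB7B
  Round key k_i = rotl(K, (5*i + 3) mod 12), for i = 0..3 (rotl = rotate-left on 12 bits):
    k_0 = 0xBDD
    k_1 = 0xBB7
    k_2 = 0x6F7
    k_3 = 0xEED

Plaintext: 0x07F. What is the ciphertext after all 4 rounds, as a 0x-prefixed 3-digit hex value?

0xC78

s_0 = plaintext = 0x07F
s_1 = Round(s_0, k_0) = 0x706
s_2 = Round(s_1, k_1) = 0x7F8
s_3 = Round(s_2, k_2) = 0xC68
s_4 = Round(s_3, k_3) = 0xC78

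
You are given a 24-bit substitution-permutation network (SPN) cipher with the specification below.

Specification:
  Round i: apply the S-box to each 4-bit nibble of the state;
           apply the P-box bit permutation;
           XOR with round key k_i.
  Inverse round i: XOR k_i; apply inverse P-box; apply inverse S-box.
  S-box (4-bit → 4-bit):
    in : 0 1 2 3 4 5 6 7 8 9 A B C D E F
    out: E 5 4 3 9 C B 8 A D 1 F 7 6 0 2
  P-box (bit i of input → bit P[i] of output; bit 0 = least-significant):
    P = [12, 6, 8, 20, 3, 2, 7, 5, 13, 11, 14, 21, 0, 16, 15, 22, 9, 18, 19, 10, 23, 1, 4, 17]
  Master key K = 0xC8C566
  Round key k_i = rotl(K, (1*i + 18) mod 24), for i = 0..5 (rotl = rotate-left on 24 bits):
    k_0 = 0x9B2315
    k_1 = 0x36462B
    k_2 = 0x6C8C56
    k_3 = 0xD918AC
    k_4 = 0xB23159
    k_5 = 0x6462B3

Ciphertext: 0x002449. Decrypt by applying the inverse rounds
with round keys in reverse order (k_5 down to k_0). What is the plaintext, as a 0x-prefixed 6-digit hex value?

0x783360

s_0 = ciphertext = 0x002449
s_1 = InvRound(s_0, k_5) = 0xD6759F
s_2 = InvRound(s_1, k_4) = 0xF875DF
s_3 = InvRound(s_2, k_3) = 0xD73B7D
s_4 = InvRound(s_3, k_2) = 0x69C449
s_5 = InvRound(s_4, k_1) = 0x8C0E78
s_6 = InvRound(s_5, k_0) = 0x783360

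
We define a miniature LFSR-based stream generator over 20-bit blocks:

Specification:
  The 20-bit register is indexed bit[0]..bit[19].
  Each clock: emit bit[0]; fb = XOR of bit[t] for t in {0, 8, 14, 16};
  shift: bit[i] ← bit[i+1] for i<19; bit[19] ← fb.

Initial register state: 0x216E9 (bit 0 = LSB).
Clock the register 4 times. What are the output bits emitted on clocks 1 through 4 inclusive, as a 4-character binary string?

1001

reg_0 = 0x216E9
clock 1: out=1, reg = 0x90B74
clock 2: out=0, reg = 0x485BA
clock 3: out=0, reg = 0xA42DD
clock 4: out=1, reg = 0x5216E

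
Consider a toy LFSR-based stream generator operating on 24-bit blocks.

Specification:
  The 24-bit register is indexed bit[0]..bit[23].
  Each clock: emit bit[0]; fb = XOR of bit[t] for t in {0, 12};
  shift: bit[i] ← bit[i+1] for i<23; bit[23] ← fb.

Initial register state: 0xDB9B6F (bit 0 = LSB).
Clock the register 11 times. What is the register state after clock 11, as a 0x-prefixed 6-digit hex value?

0xDADB73

reg_0 = 0xDB9B6F
clock 1: out=1, reg = 0x6DCDB7
clock 2: out=1, reg = 0xB6E6DB
clock 3: out=1, reg = 0xDB736D
clock 4: out=1, reg = 0x6DB9B6
clock 5: out=0, reg = 0xB6DCDB
clock 6: out=1, reg = 0x5B6E6D
clock 7: out=1, reg = 0xADB736
clock 8: out=0, reg = 0xD6DB9B
clock 9: out=1, reg = 0x6B6DCD
clock 10: out=1, reg = 0xB5B6E6
clock 11: out=0, reg = 0xDADB73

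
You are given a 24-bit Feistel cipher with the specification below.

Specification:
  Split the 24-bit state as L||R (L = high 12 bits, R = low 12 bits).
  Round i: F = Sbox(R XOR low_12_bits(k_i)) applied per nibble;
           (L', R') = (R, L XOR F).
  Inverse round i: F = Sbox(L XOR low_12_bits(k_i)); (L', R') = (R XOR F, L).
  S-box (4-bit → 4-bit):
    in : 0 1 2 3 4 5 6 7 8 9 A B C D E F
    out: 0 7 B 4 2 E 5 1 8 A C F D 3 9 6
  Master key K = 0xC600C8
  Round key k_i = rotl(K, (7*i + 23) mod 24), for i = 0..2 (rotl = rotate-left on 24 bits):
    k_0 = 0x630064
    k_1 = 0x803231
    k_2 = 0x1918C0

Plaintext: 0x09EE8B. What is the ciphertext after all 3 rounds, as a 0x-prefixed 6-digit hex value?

0x1C130F

s_0 = plaintext = 0x09EE8B
s_1 = Round(s_0, k_0) = 0xE8B908
s_2 = Round(s_1, k_1) = 0x9081C1
s_3 = Round(s_2, k_2) = 0x1C130F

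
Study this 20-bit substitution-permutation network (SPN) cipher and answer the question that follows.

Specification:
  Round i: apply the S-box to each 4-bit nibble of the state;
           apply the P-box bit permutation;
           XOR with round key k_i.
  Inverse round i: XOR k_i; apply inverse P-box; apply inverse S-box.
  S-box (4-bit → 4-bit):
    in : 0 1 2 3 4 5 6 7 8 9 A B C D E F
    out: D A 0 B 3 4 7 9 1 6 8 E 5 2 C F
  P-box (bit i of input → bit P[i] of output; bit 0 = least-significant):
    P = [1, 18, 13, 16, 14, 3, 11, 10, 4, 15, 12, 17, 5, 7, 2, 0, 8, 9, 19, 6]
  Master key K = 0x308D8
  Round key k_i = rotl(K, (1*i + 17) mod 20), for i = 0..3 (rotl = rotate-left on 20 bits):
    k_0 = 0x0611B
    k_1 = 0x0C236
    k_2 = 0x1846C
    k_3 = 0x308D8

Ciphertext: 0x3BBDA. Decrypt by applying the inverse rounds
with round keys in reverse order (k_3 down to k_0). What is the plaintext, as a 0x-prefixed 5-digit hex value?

s_0 = ciphertext = 0x3BBDA
s_1 = InvRound(s_0, k_3) = 0x4292C
s_2 = InvRound(s_1, k_2) = 0x72DEB
s_3 = InvRound(s_2, k_1) = 0x3B3FB
s_4 = InvRound(s_3, k_0) = 0x14B8A

0x14B8A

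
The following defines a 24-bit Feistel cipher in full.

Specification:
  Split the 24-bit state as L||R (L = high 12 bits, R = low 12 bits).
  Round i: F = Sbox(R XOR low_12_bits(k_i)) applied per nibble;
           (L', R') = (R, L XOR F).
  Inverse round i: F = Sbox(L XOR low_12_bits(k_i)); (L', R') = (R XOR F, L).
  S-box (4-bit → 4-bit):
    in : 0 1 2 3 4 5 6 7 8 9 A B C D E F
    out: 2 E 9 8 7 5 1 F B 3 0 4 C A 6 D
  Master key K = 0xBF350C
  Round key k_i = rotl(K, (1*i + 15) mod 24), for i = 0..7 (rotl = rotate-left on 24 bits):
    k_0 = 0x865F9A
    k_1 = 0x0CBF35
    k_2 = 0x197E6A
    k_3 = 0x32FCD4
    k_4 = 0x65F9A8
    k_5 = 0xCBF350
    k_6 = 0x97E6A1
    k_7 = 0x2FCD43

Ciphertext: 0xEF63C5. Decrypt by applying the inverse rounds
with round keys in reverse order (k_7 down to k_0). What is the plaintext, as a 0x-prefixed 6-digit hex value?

0x81FE8B

s_0 = ciphertext = 0xEF63C5
s_1 = InvRound(s_0, k_7) = 0xB80EF6
s_2 = InvRound(s_1, k_6) = 0x468B80
s_3 = InvRound(s_2, k_5) = 0x40B468
s_4 = InvRound(s_3, k_4) = 0xE6040B
s_5 = InvRound(s_4, k_3) = 0xD4CE60
s_6 = InvRound(s_5, k_2) = 0x6F1D4C
s_7 = InvRound(s_6, k_1) = 0xE8B6F1
s_8 = InvRound(s_7, k_0) = 0x81FE8B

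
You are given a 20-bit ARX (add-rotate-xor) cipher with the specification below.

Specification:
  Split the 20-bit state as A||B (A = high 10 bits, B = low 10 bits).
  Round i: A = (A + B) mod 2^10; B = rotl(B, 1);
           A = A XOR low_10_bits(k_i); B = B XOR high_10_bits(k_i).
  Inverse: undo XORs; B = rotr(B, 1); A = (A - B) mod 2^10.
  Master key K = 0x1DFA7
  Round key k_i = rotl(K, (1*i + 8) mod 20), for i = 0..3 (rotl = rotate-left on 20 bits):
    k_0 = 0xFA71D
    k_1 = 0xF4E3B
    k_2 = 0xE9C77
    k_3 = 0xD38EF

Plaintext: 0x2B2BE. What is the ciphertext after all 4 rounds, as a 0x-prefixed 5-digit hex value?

0x903EB

s_0 = plaintext = 0x2B2BE
s_1 = Round(s_0, k_0) = 0x1DE94
s_2 = Round(s_1, k_1) = 0x4C2FA
s_3 = Round(s_2, k_2) = 0x17652
s_4 = Round(s_3, k_3) = 0x903EB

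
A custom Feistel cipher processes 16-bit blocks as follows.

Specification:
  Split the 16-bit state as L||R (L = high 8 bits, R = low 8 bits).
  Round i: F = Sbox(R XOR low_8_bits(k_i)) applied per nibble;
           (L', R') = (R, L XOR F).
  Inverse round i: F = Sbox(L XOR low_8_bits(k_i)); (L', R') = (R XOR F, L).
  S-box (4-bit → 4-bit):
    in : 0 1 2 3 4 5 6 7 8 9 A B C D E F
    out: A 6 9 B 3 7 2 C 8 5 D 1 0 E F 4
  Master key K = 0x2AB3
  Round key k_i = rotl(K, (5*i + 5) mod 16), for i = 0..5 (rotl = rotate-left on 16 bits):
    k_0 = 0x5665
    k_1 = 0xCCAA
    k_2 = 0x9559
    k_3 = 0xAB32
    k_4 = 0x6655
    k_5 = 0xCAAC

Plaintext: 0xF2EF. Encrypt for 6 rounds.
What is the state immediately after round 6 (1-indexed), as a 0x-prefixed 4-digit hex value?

s_0 = plaintext = 0xF2EF
s_1 = Round(s_0, k_0) = 0xEF7F
s_2 = Round(s_1, k_1) = 0x7F08
s_3 = Round(s_2, k_2) = 0x0809
s_4 = Round(s_3, k_3) = 0x09B9
s_5 = Round(s_4, k_4) = 0xB9F9
s_6 = Round(s_5, k_5) = 0xF9CE

0xF9CE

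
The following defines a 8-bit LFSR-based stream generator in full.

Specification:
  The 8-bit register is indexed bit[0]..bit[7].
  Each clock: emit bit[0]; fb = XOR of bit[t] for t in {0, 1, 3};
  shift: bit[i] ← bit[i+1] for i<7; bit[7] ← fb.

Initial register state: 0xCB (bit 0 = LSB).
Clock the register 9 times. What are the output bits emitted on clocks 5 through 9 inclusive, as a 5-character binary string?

00111

reg_0 = 0xCB
clock 1: out=1, reg = 0xE5
clock 2: out=1, reg = 0xF2
clock 3: out=0, reg = 0xF9
clock 4: out=1, reg = 0x7C
clock 5: out=0, reg = 0xBE
clock 6: out=0, reg = 0x5F
clock 7: out=1, reg = 0xAF
clock 8: out=1, reg = 0xD7
clock 9: out=1, reg = 0x6B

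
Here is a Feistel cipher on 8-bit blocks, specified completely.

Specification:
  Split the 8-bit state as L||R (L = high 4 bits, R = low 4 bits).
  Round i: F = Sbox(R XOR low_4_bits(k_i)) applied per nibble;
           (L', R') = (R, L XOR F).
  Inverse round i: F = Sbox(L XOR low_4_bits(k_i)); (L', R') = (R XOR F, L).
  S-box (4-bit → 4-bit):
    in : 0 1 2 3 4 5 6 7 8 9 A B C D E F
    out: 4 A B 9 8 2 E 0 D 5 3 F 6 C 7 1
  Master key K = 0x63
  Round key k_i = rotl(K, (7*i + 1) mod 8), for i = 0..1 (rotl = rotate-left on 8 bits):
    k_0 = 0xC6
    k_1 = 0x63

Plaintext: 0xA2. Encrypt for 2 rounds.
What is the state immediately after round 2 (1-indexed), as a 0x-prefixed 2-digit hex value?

0x28

s_0 = plaintext = 0xA2
s_1 = Round(s_0, k_0) = 0x22
s_2 = Round(s_1, k_1) = 0x28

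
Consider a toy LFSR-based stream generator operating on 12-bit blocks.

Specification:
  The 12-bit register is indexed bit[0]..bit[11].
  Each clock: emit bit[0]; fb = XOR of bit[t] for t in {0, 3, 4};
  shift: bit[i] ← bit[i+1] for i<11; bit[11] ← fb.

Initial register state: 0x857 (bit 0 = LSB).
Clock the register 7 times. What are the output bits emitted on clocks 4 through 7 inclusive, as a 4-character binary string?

reg_0 = 0x857
clock 1: out=1, reg = 0x42B
clock 2: out=1, reg = 0x215
clock 3: out=1, reg = 0x10A
clock 4: out=0, reg = 0x885
clock 5: out=1, reg = 0xC42
clock 6: out=0, reg = 0x621
clock 7: out=1, reg = 0xB10

0101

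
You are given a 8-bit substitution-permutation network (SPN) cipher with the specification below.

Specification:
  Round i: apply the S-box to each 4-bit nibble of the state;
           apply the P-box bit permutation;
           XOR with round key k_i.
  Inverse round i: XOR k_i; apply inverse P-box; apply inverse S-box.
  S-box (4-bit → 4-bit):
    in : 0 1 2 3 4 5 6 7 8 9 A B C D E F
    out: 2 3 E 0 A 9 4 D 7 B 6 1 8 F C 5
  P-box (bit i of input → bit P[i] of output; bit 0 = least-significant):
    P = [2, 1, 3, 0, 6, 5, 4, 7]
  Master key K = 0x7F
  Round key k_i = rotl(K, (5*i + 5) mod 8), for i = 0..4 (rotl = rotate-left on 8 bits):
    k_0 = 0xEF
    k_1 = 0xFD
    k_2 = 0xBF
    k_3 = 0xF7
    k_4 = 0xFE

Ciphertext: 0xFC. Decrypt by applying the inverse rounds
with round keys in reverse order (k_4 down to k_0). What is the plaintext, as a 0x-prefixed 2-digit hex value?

0xD3

s_0 = ciphertext = 0xFC
s_1 = InvRound(s_0, k_4) = 0x30
s_2 = InvRound(s_1, k_3) = 0x59
s_3 = InvRound(s_2, k_2) = 0x91
s_4 = InvRound(s_3, k_1) = 0x1F
s_5 = InvRound(s_4, k_0) = 0xD3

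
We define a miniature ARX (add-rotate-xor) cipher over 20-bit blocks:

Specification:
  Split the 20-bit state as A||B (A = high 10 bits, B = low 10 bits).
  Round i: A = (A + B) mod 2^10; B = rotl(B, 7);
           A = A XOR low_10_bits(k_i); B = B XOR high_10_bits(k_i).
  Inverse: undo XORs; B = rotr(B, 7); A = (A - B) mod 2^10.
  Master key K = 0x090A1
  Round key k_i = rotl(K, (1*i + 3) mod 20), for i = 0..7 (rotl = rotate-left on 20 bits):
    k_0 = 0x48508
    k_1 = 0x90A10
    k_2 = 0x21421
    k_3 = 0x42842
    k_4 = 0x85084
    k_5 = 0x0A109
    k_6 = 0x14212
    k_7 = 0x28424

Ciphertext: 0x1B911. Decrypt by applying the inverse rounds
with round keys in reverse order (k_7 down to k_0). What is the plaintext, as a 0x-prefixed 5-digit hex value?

s_0 = ciphertext = 0x1B911
s_1 = InvRound(s_0, k_7) = 0xB1D83
s_2 = InvRound(s_1, k_6) = 0x8EA9B
s_3 = InvRound(s_2, k_5) = 0x6599D
s_4 = InvRound(s_3, k_4) = 0x30C4F
s_5 = InvRound(s_4, k_3) = 0x95E2A
s_6 = InvRound(s_5, k_2) = 0x3E57D
s_7 = InvRound(s_6, k_1) = 0x3ADFE
s_8 = InvRound(s_7, k_0) = 0xBAAF9

0xBAAF9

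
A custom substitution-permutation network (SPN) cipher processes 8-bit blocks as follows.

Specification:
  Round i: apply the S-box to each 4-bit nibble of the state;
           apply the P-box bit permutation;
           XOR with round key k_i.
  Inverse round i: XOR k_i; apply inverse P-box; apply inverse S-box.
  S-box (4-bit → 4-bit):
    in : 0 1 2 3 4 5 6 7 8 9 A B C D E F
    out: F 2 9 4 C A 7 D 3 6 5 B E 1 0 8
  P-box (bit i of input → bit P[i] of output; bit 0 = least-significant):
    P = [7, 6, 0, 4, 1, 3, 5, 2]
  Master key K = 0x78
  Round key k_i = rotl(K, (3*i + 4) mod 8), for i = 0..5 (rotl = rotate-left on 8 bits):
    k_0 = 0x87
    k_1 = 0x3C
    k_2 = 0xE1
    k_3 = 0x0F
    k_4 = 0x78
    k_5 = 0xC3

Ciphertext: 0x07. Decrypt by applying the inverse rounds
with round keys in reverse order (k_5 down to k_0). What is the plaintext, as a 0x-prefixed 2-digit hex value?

0xF8

s_0 = ciphertext = 0x07
s_1 = InvRound(s_0, k_5) = 0xF8
s_2 = InvRound(s_1, k_4) = 0xED
s_3 = InvRound(s_2, k_3) = 0xA8
s_4 = InvRound(s_3, k_2) = 0x19
s_5 = InvRound(s_4, k_1) = 0x43
s_6 = InvRound(s_5, k_0) = 0xF8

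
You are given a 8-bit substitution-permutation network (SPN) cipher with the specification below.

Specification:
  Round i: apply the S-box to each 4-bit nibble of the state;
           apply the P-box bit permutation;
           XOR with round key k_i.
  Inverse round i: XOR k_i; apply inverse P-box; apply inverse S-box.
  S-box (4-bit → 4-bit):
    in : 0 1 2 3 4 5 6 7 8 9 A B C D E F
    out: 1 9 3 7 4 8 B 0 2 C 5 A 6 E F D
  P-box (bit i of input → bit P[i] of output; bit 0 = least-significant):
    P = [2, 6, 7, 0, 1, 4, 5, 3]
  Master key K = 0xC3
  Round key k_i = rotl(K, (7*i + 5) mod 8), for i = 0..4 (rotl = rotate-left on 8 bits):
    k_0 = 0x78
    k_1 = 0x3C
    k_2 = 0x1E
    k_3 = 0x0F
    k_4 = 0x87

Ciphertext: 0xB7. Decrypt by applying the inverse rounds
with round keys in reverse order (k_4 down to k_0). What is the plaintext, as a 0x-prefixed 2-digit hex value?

0xD4

s_0 = ciphertext = 0xB7
s_1 = InvRound(s_0, k_4) = 0xC7
s_2 = InvRound(s_1, k_3) = 0x5C
s_3 = InvRound(s_2, k_2) = 0x08
s_4 = InvRound(s_3, k_1) = 0xC0
s_5 = InvRound(s_4, k_0) = 0xD4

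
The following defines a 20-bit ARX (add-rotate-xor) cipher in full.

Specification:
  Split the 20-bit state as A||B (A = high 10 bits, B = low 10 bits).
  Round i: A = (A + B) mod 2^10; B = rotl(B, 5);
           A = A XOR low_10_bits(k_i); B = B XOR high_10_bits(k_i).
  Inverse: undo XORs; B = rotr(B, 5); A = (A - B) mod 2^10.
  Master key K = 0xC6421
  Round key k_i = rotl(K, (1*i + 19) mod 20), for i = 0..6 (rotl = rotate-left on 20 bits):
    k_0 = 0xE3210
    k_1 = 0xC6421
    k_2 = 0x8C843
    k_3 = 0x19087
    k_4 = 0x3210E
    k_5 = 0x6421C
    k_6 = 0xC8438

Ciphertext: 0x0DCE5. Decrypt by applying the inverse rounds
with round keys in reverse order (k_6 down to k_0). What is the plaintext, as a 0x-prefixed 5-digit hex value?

s_0 = ciphertext = 0x0DCE5
s_1 = InvRound(s_0, k_6) = 0xDC49E
s_2 = InvRound(s_1, k_5) = 0xE95C8
s_3 = InvRound(s_2, k_4) = 0xA8C08
s_4 = InvRound(s_3, k_3) = 0x28583
s_5 = InvRound(s_4, k_2) = 0xA963D
s_6 = InvRound(s_5, k_1) = 0x7EC89
s_7 = InvRound(s_6, k_0) = 0xCCCB8

0xCCCB8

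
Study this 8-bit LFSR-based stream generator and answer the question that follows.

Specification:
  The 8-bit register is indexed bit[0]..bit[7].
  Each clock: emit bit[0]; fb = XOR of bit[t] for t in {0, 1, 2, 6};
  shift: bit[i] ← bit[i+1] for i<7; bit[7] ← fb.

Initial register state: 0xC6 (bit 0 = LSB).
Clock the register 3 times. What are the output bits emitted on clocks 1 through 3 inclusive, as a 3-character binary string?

reg_0 = 0xC6
clock 1: out=0, reg = 0xE3
clock 2: out=1, reg = 0xF1
clock 3: out=1, reg = 0x78

011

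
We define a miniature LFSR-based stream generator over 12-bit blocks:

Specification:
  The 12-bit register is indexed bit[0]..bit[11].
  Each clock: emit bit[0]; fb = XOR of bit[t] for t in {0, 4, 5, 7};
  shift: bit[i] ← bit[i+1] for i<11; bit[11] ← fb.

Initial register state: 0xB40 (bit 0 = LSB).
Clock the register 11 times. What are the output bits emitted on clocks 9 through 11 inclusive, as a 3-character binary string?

reg_0 = 0xB40
clock 1: out=0, reg = 0x5A0
clock 2: out=0, reg = 0x2D0
clock 3: out=0, reg = 0x168
clock 4: out=0, reg = 0x8B4
clock 5: out=0, reg = 0xC5A
clock 6: out=0, reg = 0xE2D
clock 7: out=1, reg = 0x716
clock 8: out=0, reg = 0xB8B
clock 9: out=1, reg = 0x5C5
clock 10: out=1, reg = 0x2E2
clock 11: out=0, reg = 0x171

110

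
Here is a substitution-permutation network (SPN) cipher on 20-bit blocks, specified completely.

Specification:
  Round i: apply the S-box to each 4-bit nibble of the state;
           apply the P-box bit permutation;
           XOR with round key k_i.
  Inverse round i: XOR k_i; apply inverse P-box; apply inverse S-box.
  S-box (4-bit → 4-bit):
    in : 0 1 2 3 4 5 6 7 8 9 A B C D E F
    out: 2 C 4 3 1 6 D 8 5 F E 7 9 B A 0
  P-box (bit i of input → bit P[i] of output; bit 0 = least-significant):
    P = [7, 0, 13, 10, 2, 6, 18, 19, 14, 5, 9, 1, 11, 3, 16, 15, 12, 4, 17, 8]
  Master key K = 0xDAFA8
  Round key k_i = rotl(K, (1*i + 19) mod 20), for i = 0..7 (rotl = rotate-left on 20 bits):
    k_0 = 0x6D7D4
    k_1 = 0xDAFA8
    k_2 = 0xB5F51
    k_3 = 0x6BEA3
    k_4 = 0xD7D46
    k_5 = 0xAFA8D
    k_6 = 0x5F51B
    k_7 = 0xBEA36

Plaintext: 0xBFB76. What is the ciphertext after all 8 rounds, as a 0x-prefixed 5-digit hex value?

0xD39E1

s_0 = plaintext = 0xBFB76
s_1 = Round(s_0, k_0) = 0xCA164
s_2 = Round(s_1, k_1) = 0x03C26
s_3 = Round(s_2, k_2) = 0xF33CB
s_4 = Round(s_3, k_3) = 0xED60E
s_5 = Round(s_4, k_4) = 0xDB21D
s_6 = Round(s_5, k_5) = 0x7E514
s_7 = Round(s_6, k_6) = 0x976B3
s_8 = Round(s_7, k_7) = 0xD39E1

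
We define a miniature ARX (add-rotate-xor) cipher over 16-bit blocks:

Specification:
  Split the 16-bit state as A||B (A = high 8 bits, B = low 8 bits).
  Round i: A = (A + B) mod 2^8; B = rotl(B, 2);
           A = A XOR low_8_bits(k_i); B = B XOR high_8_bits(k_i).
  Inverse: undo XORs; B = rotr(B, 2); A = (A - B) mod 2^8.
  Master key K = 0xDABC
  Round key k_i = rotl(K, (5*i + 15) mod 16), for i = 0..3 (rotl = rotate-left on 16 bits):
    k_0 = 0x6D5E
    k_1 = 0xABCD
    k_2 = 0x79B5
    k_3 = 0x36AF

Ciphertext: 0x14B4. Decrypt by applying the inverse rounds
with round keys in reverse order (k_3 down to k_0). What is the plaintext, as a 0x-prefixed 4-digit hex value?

0x9A86

s_0 = ciphertext = 0x14B4
s_1 = InvRound(s_0, k_3) = 0x1BA0
s_2 = InvRound(s_1, k_2) = 0x3876
s_3 = InvRound(s_2, k_1) = 0x7E77
s_4 = InvRound(s_3, k_0) = 0x9A86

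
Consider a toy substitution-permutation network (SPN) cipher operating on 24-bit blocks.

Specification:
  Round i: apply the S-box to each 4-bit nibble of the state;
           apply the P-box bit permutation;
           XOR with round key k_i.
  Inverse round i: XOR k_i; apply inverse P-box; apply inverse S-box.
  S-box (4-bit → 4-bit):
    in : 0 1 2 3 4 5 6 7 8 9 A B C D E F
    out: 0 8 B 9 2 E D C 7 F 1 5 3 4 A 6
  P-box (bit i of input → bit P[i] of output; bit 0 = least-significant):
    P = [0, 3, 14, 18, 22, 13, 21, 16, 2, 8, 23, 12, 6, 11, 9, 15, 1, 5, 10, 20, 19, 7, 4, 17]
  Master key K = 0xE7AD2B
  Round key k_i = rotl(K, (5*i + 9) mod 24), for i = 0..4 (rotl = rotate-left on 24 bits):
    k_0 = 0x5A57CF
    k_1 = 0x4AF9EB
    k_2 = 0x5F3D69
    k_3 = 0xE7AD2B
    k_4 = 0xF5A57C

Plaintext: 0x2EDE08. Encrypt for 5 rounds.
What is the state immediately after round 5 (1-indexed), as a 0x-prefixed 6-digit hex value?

s_0 = plaintext = 0x2EDE08
s_1 = Round(s_0, k_0) = 0x400466
s_2 = Round(s_1, k_1) = 0x2FB86A
s_3 = Round(s_2, k_2) = 0xB43A8C
s_4 = Round(s_3, k_3) = 0x8F0D56
s_5 = Round(s_4, k_4) = 0x58C1CD

0x58C1CD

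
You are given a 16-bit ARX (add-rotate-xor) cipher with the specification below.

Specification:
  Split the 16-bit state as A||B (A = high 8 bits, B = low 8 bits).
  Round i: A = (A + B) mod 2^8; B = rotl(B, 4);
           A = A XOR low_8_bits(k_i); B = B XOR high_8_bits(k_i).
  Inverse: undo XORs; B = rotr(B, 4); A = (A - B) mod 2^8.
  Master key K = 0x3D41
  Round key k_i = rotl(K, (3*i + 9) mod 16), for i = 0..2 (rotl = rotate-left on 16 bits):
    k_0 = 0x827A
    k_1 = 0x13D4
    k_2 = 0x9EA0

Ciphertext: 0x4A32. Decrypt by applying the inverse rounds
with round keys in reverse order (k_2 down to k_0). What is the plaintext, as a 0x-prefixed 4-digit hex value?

0x3CF1

s_0 = ciphertext = 0x4A32
s_1 = InvRound(s_0, k_2) = 0x20CA
s_2 = InvRound(s_1, k_1) = 0x579D
s_3 = InvRound(s_2, k_0) = 0x3CF1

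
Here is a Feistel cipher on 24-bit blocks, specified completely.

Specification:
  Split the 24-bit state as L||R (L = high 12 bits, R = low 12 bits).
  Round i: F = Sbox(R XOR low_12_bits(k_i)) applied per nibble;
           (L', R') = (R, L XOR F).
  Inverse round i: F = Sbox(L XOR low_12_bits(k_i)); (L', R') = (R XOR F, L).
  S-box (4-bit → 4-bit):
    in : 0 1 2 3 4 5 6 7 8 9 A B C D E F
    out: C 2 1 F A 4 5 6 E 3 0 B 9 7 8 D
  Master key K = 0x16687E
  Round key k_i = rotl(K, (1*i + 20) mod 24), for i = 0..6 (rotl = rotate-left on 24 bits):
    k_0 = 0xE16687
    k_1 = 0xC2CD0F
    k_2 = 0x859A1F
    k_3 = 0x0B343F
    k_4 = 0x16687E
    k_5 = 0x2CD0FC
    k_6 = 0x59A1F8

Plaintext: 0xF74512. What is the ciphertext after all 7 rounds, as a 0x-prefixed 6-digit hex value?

0xA6E571

s_0 = plaintext = 0xF74512
s_1 = Round(s_0, k_0) = 0x512040
s_2 = Round(s_1, k_1) = 0x0402BF
s_3 = Round(s_2, k_2) = 0x2BFE4C
s_4 = Round(s_3, k_3) = 0xE4C2D0
s_5 = Round(s_4, k_4) = 0x2D0E44
s_6 = Round(s_5, k_5) = 0xE44A6E
s_7 = Round(s_6, k_6) = 0xA6E571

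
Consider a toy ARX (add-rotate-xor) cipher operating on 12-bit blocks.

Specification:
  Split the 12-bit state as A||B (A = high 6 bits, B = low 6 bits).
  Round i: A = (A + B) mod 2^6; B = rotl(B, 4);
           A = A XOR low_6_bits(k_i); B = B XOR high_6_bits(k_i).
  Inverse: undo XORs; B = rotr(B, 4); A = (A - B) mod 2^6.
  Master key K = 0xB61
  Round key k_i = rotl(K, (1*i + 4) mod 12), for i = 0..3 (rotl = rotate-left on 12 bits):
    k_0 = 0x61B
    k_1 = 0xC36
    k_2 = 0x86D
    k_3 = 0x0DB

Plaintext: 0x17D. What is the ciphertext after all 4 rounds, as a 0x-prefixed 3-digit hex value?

0xC1F

s_0 = plaintext = 0x17D
s_1 = Round(s_0, k_0) = 0x647
s_2 = Round(s_1, k_1) = 0x581
s_3 = Round(s_2, k_2) = 0xEB1
s_4 = Round(s_3, k_3) = 0xC1F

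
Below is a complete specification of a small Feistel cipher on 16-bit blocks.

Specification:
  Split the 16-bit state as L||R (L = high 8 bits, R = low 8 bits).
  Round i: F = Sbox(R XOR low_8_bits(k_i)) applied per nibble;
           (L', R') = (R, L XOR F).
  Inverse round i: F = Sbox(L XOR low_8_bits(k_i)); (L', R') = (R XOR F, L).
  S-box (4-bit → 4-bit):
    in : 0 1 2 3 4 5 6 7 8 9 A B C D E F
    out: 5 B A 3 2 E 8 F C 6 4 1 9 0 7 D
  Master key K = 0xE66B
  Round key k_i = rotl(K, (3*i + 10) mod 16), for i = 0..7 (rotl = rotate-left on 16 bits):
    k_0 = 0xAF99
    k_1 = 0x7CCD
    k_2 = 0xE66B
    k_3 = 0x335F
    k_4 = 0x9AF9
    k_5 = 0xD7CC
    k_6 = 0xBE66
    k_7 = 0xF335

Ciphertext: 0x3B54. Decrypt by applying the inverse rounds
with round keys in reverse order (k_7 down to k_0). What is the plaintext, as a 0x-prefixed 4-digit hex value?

s_0 = ciphertext = 0x3B54
s_1 = InvRound(s_0, k_7) = 0x033B
s_2 = InvRound(s_1, k_6) = 0xB503
s_3 = InvRound(s_2, k_5) = 0xF5B5
s_4 = InvRound(s_3, k_4) = 0xECF5
s_5 = InvRound(s_4, k_3) = 0xE6EC
s_6 = InvRound(s_5, k_2) = 0x2CE6
s_7 = InvRound(s_6, k_1) = 0x9D2C
s_8 = InvRound(s_7, k_0) = 0x7E9D

0x7E9D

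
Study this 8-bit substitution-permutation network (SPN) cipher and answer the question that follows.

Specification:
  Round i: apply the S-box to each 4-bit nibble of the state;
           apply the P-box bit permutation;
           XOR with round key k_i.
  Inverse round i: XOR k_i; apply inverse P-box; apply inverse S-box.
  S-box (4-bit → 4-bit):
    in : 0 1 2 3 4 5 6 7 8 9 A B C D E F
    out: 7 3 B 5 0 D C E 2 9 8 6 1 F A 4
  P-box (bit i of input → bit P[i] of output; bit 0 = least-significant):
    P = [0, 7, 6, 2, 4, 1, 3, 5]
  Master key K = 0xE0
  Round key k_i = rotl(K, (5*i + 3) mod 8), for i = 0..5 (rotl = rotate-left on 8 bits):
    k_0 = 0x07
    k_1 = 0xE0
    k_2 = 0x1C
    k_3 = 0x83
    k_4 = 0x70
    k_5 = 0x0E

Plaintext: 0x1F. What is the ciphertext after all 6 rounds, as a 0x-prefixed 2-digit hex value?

0xF7

s_0 = plaintext = 0x1F
s_1 = Round(s_0, k_0) = 0x55
s_2 = Round(s_1, k_1) = 0x9D
s_3 = Round(s_2, k_2) = 0xE9
s_4 = Round(s_3, k_3) = 0xA4
s_5 = Round(s_4, k_4) = 0x50
s_6 = Round(s_5, k_5) = 0xF7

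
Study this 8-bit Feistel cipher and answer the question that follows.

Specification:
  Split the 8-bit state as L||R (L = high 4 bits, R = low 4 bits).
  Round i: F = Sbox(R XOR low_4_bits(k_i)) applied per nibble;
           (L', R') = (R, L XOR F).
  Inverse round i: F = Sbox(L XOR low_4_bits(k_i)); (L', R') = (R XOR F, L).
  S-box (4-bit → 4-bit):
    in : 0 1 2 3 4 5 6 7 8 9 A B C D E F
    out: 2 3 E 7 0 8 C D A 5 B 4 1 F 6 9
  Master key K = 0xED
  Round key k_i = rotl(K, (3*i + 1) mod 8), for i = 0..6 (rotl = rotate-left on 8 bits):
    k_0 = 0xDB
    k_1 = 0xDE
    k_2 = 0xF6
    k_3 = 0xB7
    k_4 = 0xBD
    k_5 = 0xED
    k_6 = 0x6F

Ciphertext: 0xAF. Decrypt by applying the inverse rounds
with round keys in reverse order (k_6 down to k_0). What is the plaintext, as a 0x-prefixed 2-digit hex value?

s_0 = ciphertext = 0xAF
s_1 = InvRound(s_0, k_6) = 0x7A
s_2 = InvRound(s_1, k_5) = 0x17
s_3 = InvRound(s_2, k_4) = 0x61
s_4 = InvRound(s_3, k_3) = 0x26
s_5 = InvRound(s_4, k_2) = 0x62
s_6 = InvRound(s_5, k_1) = 0x86
s_7 = InvRound(s_6, k_0) = 0x18

0x18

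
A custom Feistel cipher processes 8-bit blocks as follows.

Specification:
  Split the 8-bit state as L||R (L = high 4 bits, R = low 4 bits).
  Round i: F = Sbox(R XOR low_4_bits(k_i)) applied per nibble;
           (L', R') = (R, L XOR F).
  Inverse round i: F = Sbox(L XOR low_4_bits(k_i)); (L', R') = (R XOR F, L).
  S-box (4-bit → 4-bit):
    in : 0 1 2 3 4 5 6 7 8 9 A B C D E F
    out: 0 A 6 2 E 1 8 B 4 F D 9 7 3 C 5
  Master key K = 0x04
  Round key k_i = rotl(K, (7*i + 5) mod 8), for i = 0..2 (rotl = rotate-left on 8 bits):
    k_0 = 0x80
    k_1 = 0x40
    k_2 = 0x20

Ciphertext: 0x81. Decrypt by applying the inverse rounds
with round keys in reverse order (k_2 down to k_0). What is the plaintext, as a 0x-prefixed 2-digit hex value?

s_0 = ciphertext = 0x81
s_1 = InvRound(s_0, k_2) = 0x58
s_2 = InvRound(s_1, k_1) = 0x95
s_3 = InvRound(s_2, k_0) = 0xA9

0xA9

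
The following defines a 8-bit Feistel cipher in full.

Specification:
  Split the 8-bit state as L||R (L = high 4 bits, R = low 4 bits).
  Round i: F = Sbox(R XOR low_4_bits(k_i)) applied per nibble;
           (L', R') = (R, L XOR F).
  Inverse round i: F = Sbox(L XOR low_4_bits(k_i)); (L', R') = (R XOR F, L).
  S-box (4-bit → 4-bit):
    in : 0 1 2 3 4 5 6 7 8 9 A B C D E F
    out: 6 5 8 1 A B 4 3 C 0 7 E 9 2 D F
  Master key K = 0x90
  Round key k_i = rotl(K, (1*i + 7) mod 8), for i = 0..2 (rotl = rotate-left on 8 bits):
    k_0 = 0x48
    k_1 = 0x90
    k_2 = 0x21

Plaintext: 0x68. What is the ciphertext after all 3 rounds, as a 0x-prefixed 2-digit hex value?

0xEF

s_0 = plaintext = 0x68
s_1 = Round(s_0, k_0) = 0x80
s_2 = Round(s_1, k_1) = 0x0E
s_3 = Round(s_2, k_2) = 0xEF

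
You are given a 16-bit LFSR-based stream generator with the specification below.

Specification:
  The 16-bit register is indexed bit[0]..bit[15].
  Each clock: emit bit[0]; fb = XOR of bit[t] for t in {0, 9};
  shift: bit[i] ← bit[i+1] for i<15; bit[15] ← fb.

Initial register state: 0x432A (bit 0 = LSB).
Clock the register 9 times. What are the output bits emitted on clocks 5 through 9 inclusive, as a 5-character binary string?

01001

reg_0 = 0x432A
clock 1: out=0, reg = 0xA195
clock 2: out=1, reg = 0xD0CA
clock 3: out=0, reg = 0x6865
clock 4: out=1, reg = 0xB432
clock 5: out=0, reg = 0x5A19
clock 6: out=1, reg = 0x2D0C
clock 7: out=0, reg = 0x1686
clock 8: out=0, reg = 0x8B43
clock 9: out=1, reg = 0x45A1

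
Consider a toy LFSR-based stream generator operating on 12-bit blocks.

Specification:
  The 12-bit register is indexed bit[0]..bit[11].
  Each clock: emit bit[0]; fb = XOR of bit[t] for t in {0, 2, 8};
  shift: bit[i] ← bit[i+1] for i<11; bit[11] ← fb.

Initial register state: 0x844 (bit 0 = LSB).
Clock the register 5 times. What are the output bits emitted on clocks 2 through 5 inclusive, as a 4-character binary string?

0100

reg_0 = 0x844
clock 1: out=0, reg = 0xC22
clock 2: out=0, reg = 0x611
clock 3: out=1, reg = 0xB08
clock 4: out=0, reg = 0xD84
clock 5: out=0, reg = 0x6C2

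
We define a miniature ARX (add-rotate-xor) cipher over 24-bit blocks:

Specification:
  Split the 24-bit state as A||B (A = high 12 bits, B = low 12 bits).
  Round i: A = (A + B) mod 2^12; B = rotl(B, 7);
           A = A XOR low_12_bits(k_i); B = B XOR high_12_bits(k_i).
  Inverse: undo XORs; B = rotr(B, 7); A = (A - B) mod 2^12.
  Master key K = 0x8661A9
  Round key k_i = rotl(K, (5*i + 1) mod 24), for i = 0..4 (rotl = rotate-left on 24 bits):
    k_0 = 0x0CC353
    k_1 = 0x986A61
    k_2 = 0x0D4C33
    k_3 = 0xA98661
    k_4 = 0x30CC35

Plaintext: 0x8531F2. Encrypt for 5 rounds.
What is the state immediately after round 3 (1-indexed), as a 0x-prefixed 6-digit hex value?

0xD33496

s_0 = plaintext = 0x8531F2
s_1 = Round(s_0, k_0) = 0x9169C3
s_2 = Round(s_1, k_1) = 0x8B8848
s_3 = Round(s_2, k_2) = 0xD33496
s_4 = Round(s_3, k_3) = 0x7A81BC
s_5 = Round(s_4, k_4) = 0x551D01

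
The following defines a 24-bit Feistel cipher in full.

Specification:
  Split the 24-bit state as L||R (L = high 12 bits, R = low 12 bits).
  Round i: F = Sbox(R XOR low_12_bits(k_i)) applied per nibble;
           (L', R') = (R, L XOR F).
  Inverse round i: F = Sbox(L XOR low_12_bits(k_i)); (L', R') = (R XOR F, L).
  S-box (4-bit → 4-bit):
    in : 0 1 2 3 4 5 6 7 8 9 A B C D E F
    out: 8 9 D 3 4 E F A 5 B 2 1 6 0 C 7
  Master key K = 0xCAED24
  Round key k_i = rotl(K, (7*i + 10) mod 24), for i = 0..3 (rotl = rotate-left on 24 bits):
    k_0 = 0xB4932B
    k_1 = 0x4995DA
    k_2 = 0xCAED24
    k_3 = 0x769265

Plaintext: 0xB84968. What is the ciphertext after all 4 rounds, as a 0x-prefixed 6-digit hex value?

s_0 = plaintext = 0xB84968
s_1 = Round(s_0, k_0) = 0x9689C7
s_2 = Round(s_1, k_1) = 0x9C7FF8
s_3 = Round(s_2, k_2) = 0xFF84C1
s_4 = Round(s_3, k_3) = 0x4C10DC

0x4C10DC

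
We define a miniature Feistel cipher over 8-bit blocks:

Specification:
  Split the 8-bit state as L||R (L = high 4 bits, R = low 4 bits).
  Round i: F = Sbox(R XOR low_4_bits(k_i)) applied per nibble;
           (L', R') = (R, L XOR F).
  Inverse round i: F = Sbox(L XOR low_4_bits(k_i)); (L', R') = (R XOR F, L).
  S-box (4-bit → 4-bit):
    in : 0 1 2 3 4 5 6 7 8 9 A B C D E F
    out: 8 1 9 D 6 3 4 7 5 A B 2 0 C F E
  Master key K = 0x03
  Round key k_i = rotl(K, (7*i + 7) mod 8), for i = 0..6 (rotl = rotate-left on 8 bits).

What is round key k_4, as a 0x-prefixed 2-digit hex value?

0x18

K = 0x03
k_0 = rotl(K, (7*0+7) mod 8) = rotl(K, 7) = 0x81
k_1 = rotl(K, (7*1+7) mod 8) = rotl(K, 6) = 0xC0
k_2 = rotl(K, (7*2+7) mod 8) = rotl(K, 5) = 0x60
k_3 = rotl(K, (7*3+7) mod 8) = rotl(K, 4) = 0x30
k_4 = rotl(K, (7*4+7) mod 8) = rotl(K, 3) = 0x18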